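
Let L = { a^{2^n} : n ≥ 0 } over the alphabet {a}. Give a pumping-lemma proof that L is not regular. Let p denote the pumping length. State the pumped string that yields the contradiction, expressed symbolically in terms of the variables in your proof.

Suppose for contradiction that L is regular, and let p be the pumping length.
Take w = a^{2^p} ∈ L with |w| = 2^p ≥ p.
By the pumping lemma, w = xyz with |xy| ≤ p and |y| > 0.
Then y = a^k for some k with 1 ≤ k ≤ p.
Pump with i = 2: xy^2z = a^{2^p+k}. Since 1 ≤ k ≤ p < 2^p, we have 2^p < 2^p+k < 2^{p+1}, so 2^p+k is not a power of 2. So xy^2z ∉ L.
This is a contradiction; hence L is not regular.

a^{2^p+k}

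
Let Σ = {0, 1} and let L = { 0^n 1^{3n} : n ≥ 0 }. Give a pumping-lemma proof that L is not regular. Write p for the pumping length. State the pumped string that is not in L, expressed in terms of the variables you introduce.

0^{p+k} 1^{3p}

Assume L is regular; let p be its pumping constant.
Let w = 0^p 1^{3p} ∈ L; note |w| = 4p ≥ p.
The pumping lemma gives a decomposition w = xyz where |xy| ≤ p and |y| > 0.
Because |xy| ≤ p and w begins with p copies of 0, we have y = 0^k with 1 ≤ k ≤ p.
Pump with i = 2: xy^2z = 0^{p+k} 1^{3p}. For this to lie in L we would need 3p = 3(p+k), which forces k = 0. But k ≥ 1, so xy^2z ∉ L.
Contradiction. Therefore L is not regular.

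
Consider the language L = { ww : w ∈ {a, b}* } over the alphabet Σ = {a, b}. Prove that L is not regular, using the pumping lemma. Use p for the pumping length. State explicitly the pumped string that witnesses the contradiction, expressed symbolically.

a^{p+k} b^p a^p b^p

Toward a contradiction, assume L is regular with pumping length p.
Take w = a^p b^p a^p b^p = uu where u = a^pb^p; then w ∈ L and |w| = 4p ≥ p.
Write w = xyz as guaranteed by the lemma, with |xy| ≤ p and y is nonempty.
The first p characters of w are a's, so xy (and hence y) consists only of a's. Write y = a^k, 1 ≤ k ≤ p.
Pump with i = 2: xy^2z = a^{p+k} b^p a^p b^p, of length 4p+k. Suppose this equals vv. The string starts with a and ends with b, so v does too; thus the boundary between the two copies of v is a b→a transition. There is exactly one such transition, at position 2p+k, so |v| = 2p+k and |vv| = 4p+2k ≠ 4p+k since k ≥ 1. So xy^2z ∉ L.
This is a contradiction; hence L is not regular.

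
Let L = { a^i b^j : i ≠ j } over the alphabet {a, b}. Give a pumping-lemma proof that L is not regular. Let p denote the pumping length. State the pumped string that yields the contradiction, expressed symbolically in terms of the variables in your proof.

a^{p+p!} b^{p+p!}

Toward a contradiction, assume L is regular with pumping length p.
Choose w = a^p b^{p+p!}. Since p ≠ p+p!, w ∈ L; and |w| ≥ p.
The pumping lemma gives a decomposition w = xyz where |xy| ≤ p and y is nonempty.
Because |xy| ≤ p and w begins with p copies of a, we have y = a^k with 1 ≤ k ≤ p.
Since 1 ≤ k ≤ p, k divides p!; set t = 1 + p!/k. Then xy^t z has p + (p!/k)·k = p + p! copies of a. Now the a-count equals the b-count, so i ≠ j fails. So xy^t z = a^{p+p!} b^{p+p!} ∉ L.
This is a contradiction; hence L is not regular.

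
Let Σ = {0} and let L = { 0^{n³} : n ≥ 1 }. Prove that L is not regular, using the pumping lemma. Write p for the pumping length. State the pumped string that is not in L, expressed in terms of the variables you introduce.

Assume L is regular. Let p be the pumping length given by the pumping lemma.
Take w = 0^{p³} ∈ L with |w| = p³ ≥ p.
By the pumping lemma, w = xyz with |xy| ≤ p and |y| ≥ 1.
Then y = 0^k for some k with 1 ≤ k ≤ p.
Pump with i = 2: xy^2z = 0^{p³+k}. Since 1 ≤ k ≤ p, p³ < p³+k ≤ p³+p < p³+3p²+3p+1 = (p+1)³, so p³+k is not a perfect cube. So xy^2z ∉ L.
Contradiction. Therefore L is not regular.

0^{p³+k}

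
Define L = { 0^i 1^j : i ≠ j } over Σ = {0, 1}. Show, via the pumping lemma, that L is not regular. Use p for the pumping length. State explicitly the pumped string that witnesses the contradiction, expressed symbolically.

0^{p+p!} 1^{p+p!}

Toward a contradiction, assume L is regular with pumping length p.
Choose w = 0^p 1^{p+p!}. Since p ≠ p+p!, w ∈ L; and |w| ≥ p.
Write w = xyz as guaranteed by the lemma, with |xy| ≤ p and |y| > 0.
The first p characters of w are 0's, so xy (and hence y) consists only of 0's. Write y = 0^k, 1 ≤ k ≤ p.
Since 1 ≤ k ≤ p, k divides p!; set t = 1 + p!/k. Then xy^t z has p + (p!/k)·k = p + p! copies of 0. Now the 0-count equals the 1-count, so i ≠ j fails. So xy^t z = 0^{p+p!} 1^{p+p!} ∉ L.
Contradiction. Therefore L is not regular.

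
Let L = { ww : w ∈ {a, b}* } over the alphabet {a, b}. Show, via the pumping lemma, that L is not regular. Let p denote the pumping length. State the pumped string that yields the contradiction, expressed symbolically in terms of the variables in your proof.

a^{p+k} b^p a^p b^p

Assume L is regular; let p be its pumping constant.
Take w = a^p b^p a^p b^p = uu where u = a^pb^p; then w ∈ L and |w| = 4p ≥ p.
The pumping lemma gives a decomposition w = xyz where |xy| ≤ p and y is nonempty.
Since the first p symbols of w are all a's and |xy| ≤ p, y lies entirely in the leading a-block: y = a^k for some k with 1 ≤ k ≤ p.
Pump with i = 2: xy^2z = a^{p+k} b^p a^p b^p, of length 4p+k. Suppose this equals vv. The string starts with a and ends with b, so v does too; thus the boundary between the two copies of v is a b→a transition. There is exactly one such transition, at position 2p+k, so |v| = 2p+k and |vv| = 4p+2k ≠ 4p+k since k ≥ 1. So xy^2z ∉ L.
This is a contradiction; hence L is not regular.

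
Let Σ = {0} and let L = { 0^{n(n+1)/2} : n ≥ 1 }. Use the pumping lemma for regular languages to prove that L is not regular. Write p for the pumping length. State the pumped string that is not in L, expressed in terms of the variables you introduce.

0^{p(p+1)/2+k}

Toward a contradiction, assume L is regular with pumping length p.
Take w = 0^{p(p+1)/2} ∈ L with |w| = p(p+1)/2 ≥ p.
By the pumping lemma, w = xyz with |xy| ≤ p and y is nonempty.
Then y = 0^k for some k with 1 ≤ k ≤ p.
Pump with i = 2: xy^2z = 0^{p(p+1)/2+k}. Since 1 ≤ k ≤ p, p(p+1)/2 < p(p+1)/2+k ≤ p(p+1)/2+p < (p+1)(p+2)/2, so p(p+1)/2+k is strictly between consecutive triangular numbers. So xy^2z ∉ L.
Contradiction. Therefore L is not regular.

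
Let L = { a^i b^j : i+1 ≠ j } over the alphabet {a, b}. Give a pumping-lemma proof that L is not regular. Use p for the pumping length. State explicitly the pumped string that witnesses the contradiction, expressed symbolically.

Suppose for contradiction that L is regular, and let p be the pumping length.
Choose w = a^p b^{p+p!+1}. Since p ≠ (p+p!+1)-1 = p+p!, w ∈ L; and |w| ≥ p.
By the pumping lemma, w = xyz with |xy| ≤ p and |y| > 0.
The first p characters of w are a's, so xy (and hence y) consists only of a's. Write y = a^k, 1 ≤ k ≤ p.
Since 1 ≤ k ≤ p, k divides p!; set t = 1 + p!/k. Then xy^t z has p + (p!/k)·k = p + p! copies of a. Now the a-count is p+p! and (b-count)-1 = (p+p!+1)-1 = p+p!, so i+1 ≠ j fails. So xy^t z = a^{p+p!} b^{p+p!+1} ∉ L.
This contradicts the pumping lemma, so L is not regular.

a^{p+p!} b^{p+p!+1}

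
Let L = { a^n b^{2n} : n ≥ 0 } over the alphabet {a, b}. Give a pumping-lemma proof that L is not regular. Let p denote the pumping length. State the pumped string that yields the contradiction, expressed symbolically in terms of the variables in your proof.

a^{p+k} b^{2p}

Suppose for contradiction that L is regular, and let p be the pumping length.
Take w = a^p b^{2p}. Then w ∈ L and |w| = 3p ≥ p.
The pumping lemma gives a decomposition w = xyz where |xy| ≤ p and |y| > 0.
The first p characters of w are a's, so xy (and hence y) consists only of a's. Write y = a^k, 1 ≤ k ≤ p.
Pump with i = 2: xy^2z = a^{p+k} b^{2p}. For this to lie in L we would need 2p = 2(p+k), which forces k = 0. But k ≥ 1, so xy^2z ∉ L.
Contradiction. Therefore L is not regular.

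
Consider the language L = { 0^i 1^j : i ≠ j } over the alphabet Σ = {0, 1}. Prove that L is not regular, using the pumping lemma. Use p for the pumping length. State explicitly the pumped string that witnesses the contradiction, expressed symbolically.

0^{p+p!} 1^{p+p!}

Assume L is regular. Let p be the pumping length given by the pumping lemma.
Choose w = 0^p 1^{p+p!}. Since p ≠ p+p!, w ∈ L; and |w| ≥ p.
Write w = xyz as guaranteed by the lemma, with |xy| ≤ p and y is nonempty.
The first p characters of w are 0's, so xy (and hence y) consists only of 0's. Write y = 0^k, 1 ≤ k ≤ p.
Since 1 ≤ k ≤ p, k divides p!; set t = 1 + p!/k. Then xy^t z has p + (p!/k)·k = p + p! copies of 0. Now the 0-count equals the 1-count, so i ≠ j fails. So xy^t z = 0^{p+p!} 1^{p+p!} ∉ L.
This is a contradiction; hence L is not regular.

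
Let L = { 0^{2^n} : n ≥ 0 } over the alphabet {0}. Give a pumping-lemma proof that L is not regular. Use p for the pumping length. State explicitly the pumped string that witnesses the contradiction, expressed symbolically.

0^{2^p+k}

Toward a contradiction, assume L is regular with pumping length p.
Take w = 0^{2^p} ∈ L with |w| = 2^p ≥ p.
Write w = xyz as guaranteed by the lemma, with |xy| ≤ p and |y| ≥ 1.
Then y = 0^k for some k with 1 ≤ k ≤ p.
Pump with i = 2: xy^2z = 0^{2^p+k}. Since 1 ≤ k ≤ p < 2^p, we have 2^p < 2^p+k < 2^{p+1}, so 2^p+k is not a power of 2. So xy^2z ∉ L.
This is a contradiction; hence L is not regular.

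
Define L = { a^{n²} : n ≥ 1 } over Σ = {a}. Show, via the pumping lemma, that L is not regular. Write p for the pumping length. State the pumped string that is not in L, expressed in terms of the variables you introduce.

a^{p²+k}

Suppose for contradiction that L is regular, and let p be the pumping length.
Take w = a^{p²} ∈ L with |w| = p² ≥ p.
By the pumping lemma, w = xyz with |xy| ≤ p and |y| ≥ 1.
Then y = a^k for some k with 1 ≤ k ≤ p.
Pump with i = 2: xy^2z = a^{p²+k}. Since 1 ≤ k ≤ p, p² < p²+k ≤ p²+p < (p+1)², so p²+k lies strictly between consecutive squares and is not a perfect square. So xy^2z ∉ L.
Contradiction. Therefore L is not regular.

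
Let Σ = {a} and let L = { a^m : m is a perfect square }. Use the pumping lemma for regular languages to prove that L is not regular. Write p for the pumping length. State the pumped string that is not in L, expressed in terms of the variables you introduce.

a^{p²+k}

Assume L is regular. Let p be the pumping length given by the pumping lemma.
Take w = a^{p²} ∈ L with |w| = p² ≥ p.
The pumping lemma gives a decomposition w = xyz where |xy| ≤ p and y is nonempty.
Then y = a^k for some k with 1 ≤ k ≤ p.
Pump with i = 2: xy^2z = a^{p²+k}. Since 1 ≤ k ≤ p, p² < p²+k ≤ p²+p < (p+1)², so p²+k lies strictly between consecutive squares and is not a perfect square. So xy^2z ∉ L.
Contradiction. Therefore L is not regular.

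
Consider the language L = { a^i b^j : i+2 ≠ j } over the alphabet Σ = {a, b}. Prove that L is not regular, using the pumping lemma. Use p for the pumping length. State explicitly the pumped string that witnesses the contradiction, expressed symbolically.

a^{p+p!} b^{p+p!+2}

Toward a contradiction, assume L is regular with pumping length p.
Choose w = a^p b^{p+p!+2}. Since p ≠ (p+p!+2)-2 = p+p!, w ∈ L; and |w| ≥ p.
By the pumping lemma, w = xyz with |xy| ≤ p and |y| > 0.
The first p characters of w are a's, so xy (and hence y) consists only of a's. Write y = a^k, 1 ≤ k ≤ p.
Since 1 ≤ k ≤ p, k divides p!; set t = 1 + p!/k. Then xy^t z has p + (p!/k)·k = p + p! copies of a. Now the a-count is p+p! and (b-count)-2 = (p+p!+2)-2 = p+p!, so i+2 ≠ j fails. So xy^t z = a^{p+p!} b^{p+p!+2} ∉ L.
This is a contradiction; hence L is not regular.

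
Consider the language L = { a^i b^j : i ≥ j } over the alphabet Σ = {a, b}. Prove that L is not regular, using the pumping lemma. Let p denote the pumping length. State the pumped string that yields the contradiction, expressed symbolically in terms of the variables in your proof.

Assume L is regular. Let p be the pumping length given by the pumping lemma.
Choose w = a^p b^p ∈ L, with |w| = 2p ≥ p.
Write w = xyz as guaranteed by the lemma, with |xy| ≤ p and y is nonempty.
Because |xy| ≤ p and w begins with p copies of a, we have y = a^k with 1 ≤ k ≤ p.
Consider xy^0z = xz = a^{p-k} b^p. Since k ≥ 1, the a-count p-k is less than p, so i ≥ j fails; thus xz ∉ L.
This contradicts the pumping lemma, so L is not regular.

a^{p-k} b^p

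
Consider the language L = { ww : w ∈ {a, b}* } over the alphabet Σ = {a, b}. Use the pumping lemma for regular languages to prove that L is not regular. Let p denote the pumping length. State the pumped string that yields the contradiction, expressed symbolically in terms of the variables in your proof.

a^{p+k} b^p a^p b^p

Toward a contradiction, assume L is regular with pumping length p.
Take w = a^p b^p a^p b^p = uu where u = a^pb^p; then w ∈ L and |w| = 4p ≥ p.
By the pumping lemma, w = xyz with |xy| ≤ p and |y| > 0.
Because |xy| ≤ p and w begins with p copies of a, we have y = a^k with 1 ≤ k ≤ p.
Pump with i = 2: xy^2z = a^{p+k} b^p a^p b^p, of length 4p+k. Suppose this equals vv. The string starts with a and ends with b, so v does too; thus the boundary between the two copies of v is a b→a transition. There is exactly one such transition, at position 2p+k, so |v| = 2p+k and |vv| = 4p+2k ≠ 4p+k since k ≥ 1. So xy^2z ∉ L.
Contradiction. Therefore L is not regular.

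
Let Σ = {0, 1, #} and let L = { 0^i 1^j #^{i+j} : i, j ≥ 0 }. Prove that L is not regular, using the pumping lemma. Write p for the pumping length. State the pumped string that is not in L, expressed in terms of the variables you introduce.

0^{p+k} 1^p #^{2p}

Suppose for contradiction that L is regular, and let p be the pumping length.
Take w = 0^p 1^p #^{2p} ∈ L (with i=j=p, i+j=2p), |w| = 4p ≥ p.
The pumping lemma gives a decomposition w = xyz where |xy| ≤ p and |y| ≥ 1.
Because |xy| ≤ p and w begins with p copies of 0, we have y = 0^k with 1 ≤ k ≤ p.
Consider xy^2z = 0^{p+k} 1^p #^{2p}. Now the 0- and 1-counts sum to 2p+k, but the #-count is 2p ≠ 2p+k. So xy^2z ∉ L.
This is a contradiction; hence L is not regular.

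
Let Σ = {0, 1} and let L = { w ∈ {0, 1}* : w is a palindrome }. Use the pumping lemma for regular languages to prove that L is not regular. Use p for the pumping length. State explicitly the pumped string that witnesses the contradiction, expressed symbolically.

Assume L is regular; let p be its pumping constant.
Take w = 0^p 1 0^p, a palindrome of length 2p+1 ≥ p.
By the pumping lemma, w = xyz with |xy| ≤ p and |y| ≥ 1.
The first p characters of w are 0's, so xy (and hence y) consists only of 0's. Write y = 0^k, 1 ≤ k ≤ p.
Pump with i = 2: xy^2z = 0^{p+k} 1 0^p. Its reverse is 0^p 1 0^{p+k}, which differs from xy^2z since k ≥ 1. So xy^2z is not a palindrome and xy^2z ∉ L.
Contradiction. Therefore L is not regular.

0^{p+k} 1 0^p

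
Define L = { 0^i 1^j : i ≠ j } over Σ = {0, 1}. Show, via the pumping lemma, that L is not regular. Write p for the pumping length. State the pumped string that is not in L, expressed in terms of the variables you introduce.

0^{p+p!} 1^{p+p!}

Assume L is regular; let p be its pumping constant.
Choose w = 0^p 1^{p+p!}. Since p ≠ p+p!, w ∈ L; and |w| ≥ p.
The pumping lemma gives a decomposition w = xyz where |xy| ≤ p and y is nonempty.
The first p characters of w are 0's, so xy (and hence y) consists only of 0's. Write y = 0^k, 1 ≤ k ≤ p.
Since 1 ≤ k ≤ p, k divides p!; set t = 1 + p!/k. Then xy^t z has p + (p!/k)·k = p + p! copies of 0. Now the 0-count equals the 1-count, so i ≠ j fails. So xy^t z = 0^{p+p!} 1^{p+p!} ∉ L.
This contradicts the pumping lemma, so L is not regular.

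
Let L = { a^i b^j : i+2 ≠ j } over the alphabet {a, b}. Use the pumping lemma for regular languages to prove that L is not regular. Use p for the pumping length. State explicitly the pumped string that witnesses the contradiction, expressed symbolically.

a^{p+p!} b^{p+p!+2}

Suppose for contradiction that L is regular, and let p be the pumping length.
Choose w = a^p b^{p+p!+2}. Since p ≠ (p+p!+2)-2 = p+p!, w ∈ L; and |w| ≥ p.
By the pumping lemma, w = xyz with |xy| ≤ p and |y| > 0.
Since the first p symbols of w are all a's and |xy| ≤ p, y lies entirely in the leading a-block: y = a^k for some k with 1 ≤ k ≤ p.
Since 1 ≤ k ≤ p, k divides p!; set t = 1 + p!/k. Then xy^t z has p + (p!/k)·k = p + p! copies of a. Now the a-count is p+p! and (b-count)-2 = (p+p!+2)-2 = p+p!, so i+2 ≠ j fails. So xy^t z = a^{p+p!} b^{p+p!+2} ∉ L.
This is a contradiction; hence L is not regular.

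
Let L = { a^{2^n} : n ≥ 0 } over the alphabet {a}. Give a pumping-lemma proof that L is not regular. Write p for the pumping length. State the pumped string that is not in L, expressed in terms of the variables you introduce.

a^{2^p+k}

Assume L is regular. Let p be the pumping length given by the pumping lemma.
Take w = a^{2^p} ∈ L with |w| = 2^p ≥ p.
Write w = xyz as guaranteed by the lemma, with |xy| ≤ p and y is nonempty.
Then y = a^k for some k with 1 ≤ k ≤ p.
Pump with i = 2: xy^2z = a^{2^p+k}. Since 1 ≤ k ≤ p < 2^p, we have 2^p < 2^p+k < 2^{p+1}, so 2^p+k is not a power of 2. So xy^2z ∉ L.
Contradiction. Therefore L is not regular.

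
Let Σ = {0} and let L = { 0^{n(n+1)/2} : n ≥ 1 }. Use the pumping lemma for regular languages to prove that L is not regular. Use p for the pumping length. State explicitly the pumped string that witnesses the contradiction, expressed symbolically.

Toward a contradiction, assume L is regular with pumping length p.
Take w = 0^{p(p+1)/2} ∈ L with |w| = p(p+1)/2 ≥ p.
By the pumping lemma, w = xyz with |xy| ≤ p and |y| ≥ 1.
Then y = 0^k for some k with 1 ≤ k ≤ p.
Pump with i = 2: xy^2z = 0^{p(p+1)/2+k}. Since 1 ≤ k ≤ p, p(p+1)/2 < p(p+1)/2+k ≤ p(p+1)/2+p < (p+1)(p+2)/2, so p(p+1)/2+k is strictly between consecutive triangular numbers. So xy^2z ∉ L.
Contradiction. Therefore L is not regular.

0^{p(p+1)/2+k}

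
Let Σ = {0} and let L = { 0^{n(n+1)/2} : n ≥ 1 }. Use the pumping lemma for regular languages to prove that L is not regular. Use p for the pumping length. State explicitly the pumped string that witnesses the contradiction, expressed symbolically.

Toward a contradiction, assume L is regular with pumping length p.
Take w = 0^{p(p+1)/2} ∈ L with |w| = p(p+1)/2 ≥ p.
Write w = xyz as guaranteed by the lemma, with |xy| ≤ p and |y| > 0.
Then y = 0^k for some k with 1 ≤ k ≤ p.
Pump with i = 2: xy^2z = 0^{p(p+1)/2+k}. Since 1 ≤ k ≤ p, p(p+1)/2 < p(p+1)/2+k ≤ p(p+1)/2+p < (p+1)(p+2)/2, so p(p+1)/2+k is strictly between consecutive triangular numbers. So xy^2z ∉ L.
This contradicts the pumping lemma, so L is not regular.

0^{p(p+1)/2+k}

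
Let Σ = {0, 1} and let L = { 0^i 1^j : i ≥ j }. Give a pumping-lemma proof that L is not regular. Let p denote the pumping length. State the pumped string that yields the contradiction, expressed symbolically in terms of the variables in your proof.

Toward a contradiction, assume L is regular with pumping length p.
Choose w = 0^p 1^p ∈ L, with |w| = 2p ≥ p.
Write w = xyz as guaranteed by the lemma, with |xy| ≤ p and |y| ≥ 1.
The first p characters of w are 0's, so xy (and hence y) consists only of 0's. Write y = 0^k, 1 ≤ k ≤ p.
Consider xy^0z = xz = 0^{p-k} 1^p. Since k ≥ 1, the 0-count p-k is less than p, so i ≥ j fails; thus xz ∉ L.
This is a contradiction; hence L is not regular.

0^{p-k} 1^p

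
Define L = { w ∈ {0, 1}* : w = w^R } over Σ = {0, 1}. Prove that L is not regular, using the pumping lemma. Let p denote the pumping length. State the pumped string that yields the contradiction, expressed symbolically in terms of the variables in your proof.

Toward a contradiction, assume L is regular with pumping length p.
Take w = 0^p 1 0^p, a palindrome of length 2p+1 ≥ p.
The pumping lemma gives a decomposition w = xyz where |xy| ≤ p and y is nonempty.
The first p characters of w are 0's, so xy (and hence y) consists only of 0's. Write y = 0^k, 1 ≤ k ≤ p.
Pump with i = 2: xy^2z = 0^{p+k} 1 0^p. Its reverse is 0^p 1 0^{p+k}, which differs from xy^2z since k ≥ 1. So xy^2z is not a palindrome and xy^2z ∉ L.
This is a contradiction; hence L is not regular.

0^{p+k} 1 0^p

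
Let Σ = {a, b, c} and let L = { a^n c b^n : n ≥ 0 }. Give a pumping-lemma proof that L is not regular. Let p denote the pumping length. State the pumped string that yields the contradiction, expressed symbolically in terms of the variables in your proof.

a^{p+k} c b^p

Assume L is regular; let p be its pumping constant.
Take w = a^p c b^p ∈ L with |w| = 2p+1 ≥ p.
Write w = xyz as guaranteed by the lemma, with |xy| ≤ p and y is nonempty.
Because |xy| ≤ p and w begins with p copies of a, we have y = a^k with 1 ≤ k ≤ p.
Pump with i = 2: xy^2z = a^{p+k} c b^p, which would require p+k = p. But k ≥ 1, so xy^2z ∉ L.
This contradicts the pumping lemma, so L is not regular.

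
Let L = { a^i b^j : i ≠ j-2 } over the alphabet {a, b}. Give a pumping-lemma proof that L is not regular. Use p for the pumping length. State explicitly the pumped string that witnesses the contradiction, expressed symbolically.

a^{p+p!} b^{p+p!+2}

Assume L is regular; let p be its pumping constant.
Choose w = a^p b^{p+p!+2}. Since p ≠ (p+p!+2)-2 = p+p!, w ∈ L; and |w| ≥ p.
Write w = xyz as guaranteed by the lemma, with |xy| ≤ p and y is nonempty.
Because |xy| ≤ p and w begins with p copies of a, we have y = a^k with 1 ≤ k ≤ p.
Since 1 ≤ k ≤ p, k divides p!; set t = 1 + p!/k. Then xy^t z has p + (p!/k)·k = p + p! copies of a. Now the a-count is p+p! and (b-count)-2 = (p+p!+2)-2 = p+p!, so i ≠ j-2 fails. So xy^t z = a^{p+p!} b^{p+p!+2} ∉ L.
This is a contradiction; hence L is not regular.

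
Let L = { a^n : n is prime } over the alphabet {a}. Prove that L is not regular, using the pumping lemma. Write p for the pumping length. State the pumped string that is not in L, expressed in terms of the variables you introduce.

Toward a contradiction, assume L is regular with pumping length p.
Let q be a prime with q ≥ p+2 (infinitely many primes exist), and take w = a^q ∈ L with |w| = q ≥ p.
The pumping lemma gives a decomposition w = xyz where |xy| ≤ p and |y| ≥ 1.
Then y = a^k for some k with 1 ≤ k ≤ p.
Since 1 ≤ k ≤ p, |xz| = q-k. Pump with i = q+1: |xy^{q+1}z| = (q-k)+(q+1)k = q+qk = q(1+k), which is composite (both factors ≥ 2). So xy^{q+1}z = a^{q(1+k)} ∉ L.
Contradiction. Therefore L is not regular.

a^{q(1+k)}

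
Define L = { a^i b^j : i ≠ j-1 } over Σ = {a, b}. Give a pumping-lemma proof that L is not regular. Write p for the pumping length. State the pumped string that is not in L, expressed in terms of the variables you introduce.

a^{p+p!} b^{p+p!+1}

Suppose for contradiction that L is regular, and let p be the pumping length.
Choose w = a^p b^{p+p!+1}. Since p ≠ (p+p!+1)-1 = p+p!, w ∈ L; and |w| ≥ p.
Write w = xyz as guaranteed by the lemma, with |xy| ≤ p and |y| ≥ 1.
Since the first p symbols of w are all a's and |xy| ≤ p, y lies entirely in the leading a-block: y = a^k for some k with 1 ≤ k ≤ p.
Since 1 ≤ k ≤ p, k divides p!; set t = 1 + p!/k. Then xy^t z has p + (p!/k)·k = p + p! copies of a. Now the a-count is p+p! and (b-count)-1 = (p+p!+1)-1 = p+p!, so i ≠ j-1 fails. So xy^t z = a^{p+p!} b^{p+p!+1} ∉ L.
Contradiction. Therefore L is not regular.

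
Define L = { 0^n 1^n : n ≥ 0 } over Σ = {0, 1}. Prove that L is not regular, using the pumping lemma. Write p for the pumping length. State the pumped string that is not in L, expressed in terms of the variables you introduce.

0^{p+k} 1^p

Suppose for contradiction that L is regular, and let p be the pumping length.
Take w = 0^p 1^p. Then w ∈ L and |w| = 2p ≥ p.
The pumping lemma gives a decomposition w = xyz where |xy| ≤ p and |y| > 0.
Because |xy| ≤ p and w begins with p copies of 0, we have y = 0^k with 1 ≤ k ≤ p.
Pump with i = 2: xy^2z = 0^{p+k} 1^p. For this to lie in L we would need p = p+k, which forces k = 0. But k ≥ 1, so xy^2z ∉ L.
This is a contradiction; hence L is not regular.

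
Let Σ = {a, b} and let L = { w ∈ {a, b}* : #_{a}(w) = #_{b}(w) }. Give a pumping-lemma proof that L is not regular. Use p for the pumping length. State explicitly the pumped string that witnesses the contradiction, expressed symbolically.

Toward a contradiction, assume L is regular with pumping length p.
Choose w = a^p b^p ∈ L with |w| = 2p ≥ p.
By the pumping lemma, w = xyz with |xy| ≤ p and |y| ≥ 1.
Since the first p symbols of w are all a's and |xy| ≤ p, y lies entirely in the leading a-block: y = a^k for some k with 1 ≤ k ≤ p.
Pump with i = 2: xy^2z = a^{p+k} b^p has p+k occurrences of a but only p of b. Since k ≥ 1 the counts differ, so xy^2z ∉ L.
This is a contradiction; hence L is not regular.

a^{p+k} b^p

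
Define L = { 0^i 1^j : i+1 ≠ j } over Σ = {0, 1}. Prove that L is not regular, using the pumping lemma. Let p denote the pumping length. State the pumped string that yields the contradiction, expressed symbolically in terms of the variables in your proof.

0^{p+p!} 1^{p+p!+1}

Suppose for contradiction that L is regular, and let p be the pumping length.
Choose w = 0^p 1^{p+p!+1}. Since p ≠ (p+p!+1)-1 = p+p!, w ∈ L; and |w| ≥ p.
The pumping lemma gives a decomposition w = xyz where |xy| ≤ p and |y| > 0.
Since the first p symbols of w are all 0's and |xy| ≤ p, y lies entirely in the leading 0-block: y = 0^k for some k with 1 ≤ k ≤ p.
Since 1 ≤ k ≤ p, k divides p!; set t = 1 + p!/k. Then xy^t z has p + (p!/k)·k = p + p! copies of 0. Now the 0-count is p+p! and (1-count)-1 = (p+p!+1)-1 = p+p!, so i+1 ≠ j fails. So xy^t z = 0^{p+p!} 1^{p+p!+1} ∉ L.
This contradicts the pumping lemma, so L is not regular.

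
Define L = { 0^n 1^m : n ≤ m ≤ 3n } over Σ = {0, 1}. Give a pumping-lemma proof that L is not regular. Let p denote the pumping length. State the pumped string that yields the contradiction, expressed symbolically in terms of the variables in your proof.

Toward a contradiction, assume L is regular with pumping length p.
Take w = 0^p 1^p ∈ L (since p ≤ p ≤ 3p), with |w| = 2p ≥ p.
The pumping lemma gives a decomposition w = xyz where |xy| ≤ p and y is nonempty.
The first p characters of w are 0's, so xy (and hence y) consists only of 0's. Write y = 0^k, 1 ≤ k ≤ p.
Pump with i = 2: xy^2z = 0^{p+k} 1^p. Now n = p+k > p = m, so the condition n ≤ m fails. Thus xy^2z ∉ L.
This contradicts the pumping lemma, so L is not regular.

0^{p+k} 1^p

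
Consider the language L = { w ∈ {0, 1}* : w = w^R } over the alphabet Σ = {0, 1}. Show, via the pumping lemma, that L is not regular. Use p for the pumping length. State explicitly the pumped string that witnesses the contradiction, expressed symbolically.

0^{p+k} 1 0^p

Assume L is regular. Let p be the pumping length given by the pumping lemma.
Take w = 0^p 1 0^p, a palindrome of length 2p+1 ≥ p.
The pumping lemma gives a decomposition w = xyz where |xy| ≤ p and |y| > 0.
The first p characters of w are 0's, so xy (and hence y) consists only of 0's. Write y = 0^k, 1 ≤ k ≤ p.
Pump with i = 2: xy^2z = 0^{p+k} 1 0^p. Its reverse is 0^p 1 0^{p+k}, which differs from xy^2z since k ≥ 1. So xy^2z is not a palindrome and xy^2z ∉ L.
This is a contradiction; hence L is not regular.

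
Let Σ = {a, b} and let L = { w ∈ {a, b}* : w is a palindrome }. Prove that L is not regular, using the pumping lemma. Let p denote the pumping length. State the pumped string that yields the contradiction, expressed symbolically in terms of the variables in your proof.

Assume L is regular; let p be its pumping constant.
Take w = a^p b a^p, a palindrome of length 2p+1 ≥ p.
Write w = xyz as guaranteed by the lemma, with |xy| ≤ p and |y| > 0.
Since the first p symbols of w are all a's and |xy| ≤ p, y lies entirely in the leading a-block: y = a^k for some k with 1 ≤ k ≤ p.
Pump with i = 2: xy^2z = a^{p+k} b a^p. Its reverse is a^p b a^{p+k}, which differs from xy^2z since k ≥ 1. So xy^2z is not a palindrome and xy^2z ∉ L.
This is a contradiction; hence L is not regular.

a^{p+k} b a^p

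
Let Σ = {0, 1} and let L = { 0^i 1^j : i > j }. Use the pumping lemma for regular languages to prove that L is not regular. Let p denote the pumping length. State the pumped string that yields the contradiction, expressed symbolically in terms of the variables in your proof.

Assume L is regular; let p be its pumping constant.
Choose w = 0^{p+1} 1^p ∈ L, with |w| = 2p+1 ≥ p.
The pumping lemma gives a decomposition w = xyz where |xy| ≤ p and |y| ≥ 1.
The first p characters of w are 0's, so xy (and hence y) consists only of 0's. Write y = 0^k, 1 ≤ k ≤ p.
Consider xy^0z = xz = 0^{p+1-k} 1^p. Since k ≥ 1, the 0-count p+1-k is at most p, so i > j fails; thus xz ∉ L.
Contradiction. Therefore L is not regular.

0^{p+1-k} 1^p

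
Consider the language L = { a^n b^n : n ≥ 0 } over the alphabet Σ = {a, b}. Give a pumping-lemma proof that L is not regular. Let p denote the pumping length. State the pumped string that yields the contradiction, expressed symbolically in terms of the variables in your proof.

a^{p+k} b^p

Toward a contradiction, assume L is regular with pumping length p.
Take w = a^p b^p. Then w ∈ L and |w| = 2p ≥ p.
Write w = xyz as guaranteed by the lemma, with |xy| ≤ p and y is nonempty.
Since the first p symbols of w are all a's and |xy| ≤ p, y lies entirely in the leading a-block: y = a^k for some k with 1 ≤ k ≤ p.
Pump with i = 2: xy^2z = a^{p+k} b^p. For this to lie in L we would need p = p+k, which forces k = 0. But k ≥ 1, so xy^2z ∉ L.
Contradiction. Therefore L is not regular.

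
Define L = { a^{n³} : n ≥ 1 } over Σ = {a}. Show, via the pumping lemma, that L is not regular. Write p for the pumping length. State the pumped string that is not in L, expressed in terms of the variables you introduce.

a^{p³+k}

Toward a contradiction, assume L is regular with pumping length p.
Take w = a^{p³} ∈ L with |w| = p³ ≥ p.
By the pumping lemma, w = xyz with |xy| ≤ p and |y| ≥ 1.
Then y = a^k for some k with 1 ≤ k ≤ p.
Pump with i = 2: xy^2z = a^{p³+k}. Since 1 ≤ k ≤ p, p³ < p³+k ≤ p³+p < p³+3p²+3p+1 = (p+1)³, so p³+k is not a perfect cube. So xy^2z ∉ L.
Contradiction. Therefore L is not regular.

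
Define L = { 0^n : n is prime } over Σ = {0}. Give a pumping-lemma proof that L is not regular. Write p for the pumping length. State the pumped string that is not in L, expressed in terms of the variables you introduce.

0^{q(1+k)}

Suppose for contradiction that L is regular, and let p be the pumping length.
Let q be a prime with q ≥ p+2 (infinitely many primes exist), and take w = 0^q ∈ L with |w| = q ≥ p.
By the pumping lemma, w = xyz with |xy| ≤ p and |y| > 0.
Then y = 0^k for some k with 1 ≤ k ≤ p.
Since 1 ≤ k ≤ p, |xz| = q-k. Pump with i = q+1: |xy^{q+1}z| = (q-k)+(q+1)k = q+qk = q(1+k), which is composite (both factors ≥ 2). So xy^{q+1}z = 0^{q(1+k)} ∉ L.
This is a contradiction; hence L is not regular.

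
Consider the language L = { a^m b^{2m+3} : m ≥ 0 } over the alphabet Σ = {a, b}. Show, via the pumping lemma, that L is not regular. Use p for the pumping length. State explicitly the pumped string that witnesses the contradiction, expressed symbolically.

Toward a contradiction, assume L is regular with pumping length p.
Choose w = a^p b^{2p+3}, which is in L with |w| = 3p+3 ≥ p.
Write w = xyz as guaranteed by the lemma, with |xy| ≤ p and y is nonempty.
Because |xy| ≤ p and w begins with p copies of a, we have y = a^k with 1 ≤ k ≤ p.
Pump with i = 2: xy^2z = a^{p+k} b^{2p+3}. For this to lie in L we would need 2p+3 = 2(p+k)+3, which forces k = 0. But k ≥ 1, so xy^2z ∉ L.
Contradiction. Therefore L is not regular.

a^{p+k} b^{2p+3}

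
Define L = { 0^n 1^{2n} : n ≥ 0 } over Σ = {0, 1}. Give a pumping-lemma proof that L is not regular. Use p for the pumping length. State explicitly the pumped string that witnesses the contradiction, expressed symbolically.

Toward a contradiction, assume L is regular with pumping length p.
Let w = 0^p 1^{2p} ∈ L; note |w| = 3p ≥ p.
By the pumping lemma, w = xyz with |xy| ≤ p and |y| > 0.
Because |xy| ≤ p and w begins with p copies of 0, we have y = 0^k with 1 ≤ k ≤ p.
Pump with i = 2: xy^2z = 0^{p+k} 1^{2p}. For this to lie in L we would need 2p = 2(p+k), which forces k = 0. But k ≥ 1, so xy^2z ∉ L.
This is a contradiction; hence L is not regular.

0^{p+k} 1^{2p}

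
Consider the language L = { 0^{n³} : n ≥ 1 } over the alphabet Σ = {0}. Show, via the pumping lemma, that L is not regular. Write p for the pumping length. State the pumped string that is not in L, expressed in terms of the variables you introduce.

0^{p³+k}

Assume L is regular. Let p be the pumping length given by the pumping lemma.
Take w = 0^{p³} ∈ L with |w| = p³ ≥ p.
Write w = xyz as guaranteed by the lemma, with |xy| ≤ p and |y| > 0.
Then y = 0^k for some k with 1 ≤ k ≤ p.
Pump with i = 2: xy^2z = 0^{p³+k}. Since 1 ≤ k ≤ p, p³ < p³+k ≤ p³+p < p³+3p²+3p+1 = (p+1)³, so p³+k is not a perfect cube. So xy^2z ∉ L.
Contradiction. Therefore L is not regular.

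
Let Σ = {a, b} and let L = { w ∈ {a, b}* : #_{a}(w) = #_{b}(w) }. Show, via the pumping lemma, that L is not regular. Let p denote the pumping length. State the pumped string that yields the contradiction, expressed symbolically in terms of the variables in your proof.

Assume L is regular; let p be its pumping constant.
Choose w = a^p b^p ∈ L with |w| = 2p ≥ p.
By the pumping lemma, w = xyz with |xy| ≤ p and |y| ≥ 1.
Since the first p symbols of w are all a's and |xy| ≤ p, y lies entirely in the leading a-block: y = a^k for some k with 1 ≤ k ≤ p.
Pump with i = 2: xy^2z = a^{p+k} b^p has p+k occurrences of a but only p of b. Since k ≥ 1 the counts differ, so xy^2z ∉ L.
Contradiction. Therefore L is not regular.

a^{p+k} b^p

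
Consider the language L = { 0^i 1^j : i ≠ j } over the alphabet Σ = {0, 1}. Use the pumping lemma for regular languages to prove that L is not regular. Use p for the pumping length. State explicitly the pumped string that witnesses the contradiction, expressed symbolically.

Suppose for contradiction that L is regular, and let p be the pumping length.
Choose w = 0^p 1^{p+p!}. Since p ≠ p+p!, w ∈ L; and |w| ≥ p.
The pumping lemma gives a decomposition w = xyz where |xy| ≤ p and |y| > 0.
The first p characters of w are 0's, so xy (and hence y) consists only of 0's. Write y = 0^k, 1 ≤ k ≤ p.
Since 1 ≤ k ≤ p, k divides p!; set t = 1 + p!/k. Then xy^t z has p + (p!/k)·k = p + p! copies of 0. Now the 0-count equals the 1-count, so i ≠ j fails. So xy^t z = 0^{p+p!} 1^{p+p!} ∉ L.
This is a contradiction; hence L is not regular.

0^{p+p!} 1^{p+p!}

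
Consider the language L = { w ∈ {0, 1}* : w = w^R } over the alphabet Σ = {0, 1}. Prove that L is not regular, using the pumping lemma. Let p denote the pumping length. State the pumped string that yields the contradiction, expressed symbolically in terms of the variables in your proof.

Assume L is regular; let p be its pumping constant.
Take w = 0^p 1 0^p, a palindrome of length 2p+1 ≥ p.
The pumping lemma gives a decomposition w = xyz where |xy| ≤ p and |y| ≥ 1.
The first p characters of w are 0's, so xy (and hence y) consists only of 0's. Write y = 0^k, 1 ≤ k ≤ p.
Pump with i = 2: xy^2z = 0^{p+k} 1 0^p. Its reverse is 0^p 1 0^{p+k}, which differs from xy^2z since k ≥ 1. So xy^2z is not a palindrome and xy^2z ∉ L.
This contradicts the pumping lemma, so L is not regular.

0^{p+k} 1 0^p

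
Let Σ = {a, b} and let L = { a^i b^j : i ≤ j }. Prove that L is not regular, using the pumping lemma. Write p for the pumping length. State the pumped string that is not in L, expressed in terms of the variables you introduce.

a^{p+k} b^p

Assume L is regular; let p be its pumping constant.
Choose w = a^p b^p ∈ L, with |w| = 2p ≥ p.
The pumping lemma gives a decomposition w = xyz where |xy| ≤ p and |y| ≥ 1.
Because |xy| ≤ p and w begins with p copies of a, we have y = a^k with 1 ≤ k ≤ p.
Consider xy^2z = a^{p+k} b^p. Since k ≥ 1, the a-count p+k exceeds the b-count p, so i ≤ j fails; thus xy^2z ∉ L.
Contradiction. Therefore L is not regular.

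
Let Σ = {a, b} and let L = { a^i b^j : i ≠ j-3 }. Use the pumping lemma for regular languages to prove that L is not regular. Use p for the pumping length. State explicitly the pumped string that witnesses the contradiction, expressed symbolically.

Suppose for contradiction that L is regular, and let p be the pumping length.
Choose w = a^p b^{p+p!+3}. Since p ≠ (p+p!+3)-3 = p+p!, w ∈ L; and |w| ≥ p.
The pumping lemma gives a decomposition w = xyz where |xy| ≤ p and |y| > 0.
Since the first p symbols of w are all a's and |xy| ≤ p, y lies entirely in the leading a-block: y = a^k for some k with 1 ≤ k ≤ p.
Since 1 ≤ k ≤ p, k divides p!; set t = 1 + p!/k. Then xy^t z has p + (p!/k)·k = p + p! copies of a. Now the a-count is p+p! and (b-count)-3 = (p+p!+3)-3 = p+p!, so i ≠ j-3 fails. So xy^t z = a^{p+p!} b^{p+p!+3} ∉ L.
Contradiction. Therefore L is not regular.

a^{p+p!} b^{p+p!+3}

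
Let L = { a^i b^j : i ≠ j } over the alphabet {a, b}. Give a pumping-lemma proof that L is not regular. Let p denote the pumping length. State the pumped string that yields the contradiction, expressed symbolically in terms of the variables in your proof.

Assume L is regular. Let p be the pumping length given by the pumping lemma.
Choose w = a^p b^{p+p!}. Since p ≠ p+p!, w ∈ L; and |w| ≥ p.
The pumping lemma gives a decomposition w = xyz where |xy| ≤ p and |y| ≥ 1.
Since the first p symbols of w are all a's and |xy| ≤ p, y lies entirely in the leading a-block: y = a^k for some k with 1 ≤ k ≤ p.
Since 1 ≤ k ≤ p, k divides p!; set t = 1 + p!/k. Then xy^t z has p + (p!/k)·k = p + p! copies of a. Now the a-count equals the b-count, so i ≠ j fails. So xy^t z = a^{p+p!} b^{p+p!} ∉ L.
This is a contradiction; hence L is not regular.

a^{p+p!} b^{p+p!}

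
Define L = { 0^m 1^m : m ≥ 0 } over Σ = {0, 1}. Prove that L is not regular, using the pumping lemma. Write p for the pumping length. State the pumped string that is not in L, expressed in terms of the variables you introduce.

0^{p+k} 1^p

Toward a contradiction, assume L is regular with pumping length p.
Choose w = 0^p 1^p, which is in L with |w| = 2p ≥ p.
By the pumping lemma, w = xyz with |xy| ≤ p and |y| ≥ 1.
Since the first p symbols of w are all 0's and |xy| ≤ p, y lies entirely in the leading 0-block: y = 0^k for some k with 1 ≤ k ≤ p.
Pump with i = 2: xy^2z = 0^{p+k} 1^p. For this to lie in L we would need p = p+k, which forces k = 0. But k ≥ 1, so xy^2z ∉ L.
This contradicts the pumping lemma, so L is not regular.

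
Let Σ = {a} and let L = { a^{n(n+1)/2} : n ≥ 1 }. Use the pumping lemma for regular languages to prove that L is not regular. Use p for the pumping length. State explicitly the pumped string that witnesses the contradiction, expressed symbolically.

Toward a contradiction, assume L is regular with pumping length p.
Take w = a^{p(p+1)/2} ∈ L with |w| = p(p+1)/2 ≥ p.
By the pumping lemma, w = xyz with |xy| ≤ p and |y| > 0.
Then y = a^k for some k with 1 ≤ k ≤ p.
Pump with i = 2: xy^2z = a^{p(p+1)/2+k}. Since 1 ≤ k ≤ p, p(p+1)/2 < p(p+1)/2+k ≤ p(p+1)/2+p < (p+1)(p+2)/2, so p(p+1)/2+k is strictly between consecutive triangular numbers. So xy^2z ∉ L.
This is a contradiction; hence L is not regular.

a^{p(p+1)/2+k}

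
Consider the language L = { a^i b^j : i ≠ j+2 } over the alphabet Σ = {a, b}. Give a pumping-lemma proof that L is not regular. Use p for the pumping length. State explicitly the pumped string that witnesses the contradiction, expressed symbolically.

Toward a contradiction, assume L is regular with pumping length p.
Choose w = a^p b^{p+p!-2}. Since p ≠ (p+p!-2)+2 = p+p!, w ∈ L; and |w| ≥ p.
By the pumping lemma, w = xyz with |xy| ≤ p and |y| ≥ 1.
Because |xy| ≤ p and w begins with p copies of a, we have y = a^k with 1 ≤ k ≤ p.
Since 1 ≤ k ≤ p, k divides p!; set t = 1 + p!/k. Then xy^t z has p + (p!/k)·k = p + p! copies of a. Now the a-count is p+p! and (b-count)+2 = (p+p!-2)+2 = p+p!, so i ≠ j+2 fails. So xy^t z = a^{p+p!} b^{p+p!-2} ∉ L.
Contradiction. Therefore L is not regular.

a^{p+p!} b^{p+p!-2}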